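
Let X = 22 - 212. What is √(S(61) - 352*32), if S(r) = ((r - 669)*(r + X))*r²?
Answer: 4*√18239638 ≈ 17083.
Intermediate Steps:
X = -190
S(r) = r²*(-669 + r)*(-190 + r) (S(r) = ((r - 669)*(r - 190))*r² = ((-669 + r)*(-190 + r))*r² = r²*(-669 + r)*(-190 + r))
√(S(61) - 352*32) = √(61²*(127110 + 61² - 859*61) - 352*32) = √(3721*(127110 + 3721 - 52399) - 11264) = √(3721*78432 - 11264) = √(291845472 - 11264) = √291834208 = 4*√18239638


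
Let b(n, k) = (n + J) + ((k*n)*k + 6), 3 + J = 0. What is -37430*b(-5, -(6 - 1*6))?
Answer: 74860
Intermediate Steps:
J = -3 (J = -3 + 0 = -3)
b(n, k) = 3 + n + n*k² (b(n, k) = (n - 3) + ((k*n)*k + 6) = (-3 + n) + (n*k² + 6) = (-3 + n) + (6 + n*k²) = 3 + n + n*k²)
-37430*b(-5, -(6 - 1*6)) = -37430*(3 - 5 - 5*(6 - 1*6)²) = -37430*(3 - 5 - 5*(6 - 6)²) = -37430*(3 - 5 - 5*(-1*0)²) = -37430*(3 - 5 - 5*0²) = -37430*(3 - 5 - 5*0) = -37430*(3 - 5 + 0) = -37430*(-2) = 74860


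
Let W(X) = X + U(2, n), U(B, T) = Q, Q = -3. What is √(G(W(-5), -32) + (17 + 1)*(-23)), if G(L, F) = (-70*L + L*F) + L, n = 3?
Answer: √394 ≈ 19.849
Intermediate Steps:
U(B, T) = -3
W(X) = -3 + X (W(X) = X - 3 = -3 + X)
G(L, F) = -69*L + F*L (G(L, F) = (-70*L + F*L) + L = -69*L + F*L)
√(G(W(-5), -32) + (17 + 1)*(-23)) = √((-3 - 5)*(-69 - 32) + (17 + 1)*(-23)) = √(-8*(-101) + 18*(-23)) = √(808 - 414) = √394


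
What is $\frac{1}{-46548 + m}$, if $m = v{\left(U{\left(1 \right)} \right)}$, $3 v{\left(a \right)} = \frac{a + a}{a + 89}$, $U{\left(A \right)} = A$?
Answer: $- \frac{135}{6283979} \approx -2.1483 \cdot 10^{-5}$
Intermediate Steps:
$v{\left(a \right)} = \frac{2 a}{3 \left(89 + a\right)}$ ($v{\left(a \right)} = \frac{\left(a + a\right) \frac{1}{a + 89}}{3} = \frac{2 a \frac{1}{89 + a}}{3} = \frac{2 a}{3 \left(89 + a\right)}$)
$m = \frac{1}{135}$ ($m = \frac{2}{3} \cdot 1 \frac{1}{89 + 1} = \frac{2}{3} \cdot 1 \cdot \frac{1}{90} = \frac{1}{135} \approx 0.0074074$)
$\frac{1}{-46548 + m} = \frac{1}{-46548 + \frac{1}{135}} = \frac{1}{- \frac{6283979}{135}} = - \frac{135}{6283979}$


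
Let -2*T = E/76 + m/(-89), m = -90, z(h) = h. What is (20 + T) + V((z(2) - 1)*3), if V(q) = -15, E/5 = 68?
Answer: 7635/3382 ≈ 2.2575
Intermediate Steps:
E = 340 (E = 5*68 = 340)
T = -9275/3382 (T = -(340/76 - 90/(-89))/2 = -(340*(1/76) - 90*(-1/89))/2 = -(85/19 + 90/89)/2 = -½*9275/1691 = -9275/3382 ≈ -2.7425)
(20 + T) + V((z(2) - 1)*3) = (20 - 9275/3382) - 15 = 58365/3382 - 15 = 7635/3382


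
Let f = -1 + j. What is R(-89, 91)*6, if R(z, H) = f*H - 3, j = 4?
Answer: 1620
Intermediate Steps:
f = 3 (f = -1 + 4 = 3)
R(z, H) = -3 + 3*H (R(z, H) = 3*H - 3 = -3 + 3*H)
R(-89, 91)*6 = (-3 + 3*91)*6 = (-3 + 273)*6 = 270*6 = 1620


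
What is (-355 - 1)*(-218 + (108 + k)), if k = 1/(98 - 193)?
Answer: 3720556/95 ≈ 39164.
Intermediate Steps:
k = -1/95 (k = 1/(-95) = -1/95 ≈ -0.010526)
(-355 - 1)*(-218 + (108 + k)) = (-355 - 1)*(-218 + (108 - 1/95)) = -356*(-218 + 10259/95) = -356*(-10451/95) = 3720556/95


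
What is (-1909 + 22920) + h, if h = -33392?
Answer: -12381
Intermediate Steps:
(-1909 + 22920) + h = (-1909 + 22920) - 33392 = 21011 - 33392 = -12381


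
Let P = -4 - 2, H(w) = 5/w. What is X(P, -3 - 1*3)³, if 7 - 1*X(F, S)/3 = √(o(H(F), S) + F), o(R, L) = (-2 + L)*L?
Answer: 33075 - 5103*√42 ≈ 3.7802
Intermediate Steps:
o(R, L) = L*(-2 + L)
P = -6
X(F, S) = 21 - 3*√(F + S*(-2 + S)) (X(F, S) = 21 - 3*√(S*(-2 + S) + F) = 21 - 3*√(F + S*(-2 + S)))
X(P, -3 - 1*3)³ = (21 - 3*√(-6 + (-3 - 1*3)*(-2 + (-3 - 1*3))))³ = (21 - 3*√(-6 + (-3 - 3)*(-2 + (-3 - 3))))³ = (21 - 3*√(-6 - 6*(-2 - 6)))³ = (21 - 3*√(-6 - 6*(-8)))³ = (21 - 3*√(-6 + 48))³ = (21 - 3*√42)³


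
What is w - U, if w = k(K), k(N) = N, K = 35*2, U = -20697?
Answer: 20767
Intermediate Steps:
K = 70
w = 70
w - U = 70 - 1*(-20697) = 70 + 20697 = 20767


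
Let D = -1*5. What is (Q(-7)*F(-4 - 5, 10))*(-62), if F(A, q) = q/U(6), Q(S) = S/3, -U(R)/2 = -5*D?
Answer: -434/15 ≈ -28.933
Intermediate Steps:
D = -5
U(R) = -50 (U(R) = -(-10)*(-5) = -2*25 = -50)
Q(S) = S/3 (Q(S) = S*(1/3) = S/3)
F(A, q) = -q/50 (F(A, q) = q/(-50) = q*(-1/50) = -q/50)
(Q(-7)*F(-4 - 5, 10))*(-62) = (((1/3)*(-7))*(-1/50*10))*(-62) = -7/3*(-1/5)*(-62) = (7/15)*(-62) = -434/15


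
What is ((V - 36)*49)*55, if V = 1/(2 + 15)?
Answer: -1646645/17 ≈ -96862.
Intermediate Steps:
V = 1/17 ≈ 0.058824
((V - 36)*49)*55 = ((1/17 - 36)*49)*55 = -611/17*49*55 = -29939/17*55 = -1646645/17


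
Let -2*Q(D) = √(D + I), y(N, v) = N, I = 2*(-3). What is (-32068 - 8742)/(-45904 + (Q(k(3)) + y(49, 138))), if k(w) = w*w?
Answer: 2495123400/2803574699 - 81620*√3/8410724097 ≈ 0.88996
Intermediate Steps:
k(w) = w²
I = -6
Q(D) = -√(-6 + D)/2 (Q(D) = -√(D - 6)/2 = -√(-6 + D)/2)
(-32068 - 8742)/(-45904 + (Q(k(3)) + y(49, 138))) = (-32068 - 8742)/(-45904 + (-√(-6 + 3²)/2 + 49)) = -40810/(-45904 + (-√(-6 + 9)/2 + 49)) = -40810/(-45904 + (-√3/2 + 49)) = -40810/(-45904 + (49 - √3/2)) = -40810/(-45855 - √3/2)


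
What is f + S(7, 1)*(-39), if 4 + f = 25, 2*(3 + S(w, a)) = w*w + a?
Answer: -837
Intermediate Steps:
S(w, a) = -3 + a/2 + w²/2 (S(w, a) = -3 + (w*w + a)/2 = -3 + (w² + a)/2 = -3 + (a + w²)/2 = -3 + (a/2 + w²/2) = -3 + a/2 + w²/2)
f = 21 (f = -4 + 25 = 21)
f + S(7, 1)*(-39) = 21 + (-3 + (½)*1 + (½)*7²)*(-39) = 21 + (-3 + ½ + (½)*49)*(-39) = 21 + (-3 + ½ + 49/2)*(-39) = 21 + 22*(-39) = 21 - 858 = -837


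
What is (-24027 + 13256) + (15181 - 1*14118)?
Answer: -9708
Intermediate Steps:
(-24027 + 13256) + (15181 - 1*14118) = -10771 + (15181 - 14118) = -10771 + 1063 = -9708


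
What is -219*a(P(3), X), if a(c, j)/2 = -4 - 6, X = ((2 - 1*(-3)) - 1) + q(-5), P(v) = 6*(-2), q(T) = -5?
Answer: 4380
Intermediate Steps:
P(v) = -12
X = -1 (X = ((2 - 1*(-3)) - 1) - 5 = ((2 + 3) - 1) - 5 = (5 - 1) - 5 = 4 - 5 = -1)
a(c, j) = -20 (a(c, j) = 2*(-4 - 6) = 2*(-10) = -20)
-219*a(P(3), X) = -219*(-20) = 4380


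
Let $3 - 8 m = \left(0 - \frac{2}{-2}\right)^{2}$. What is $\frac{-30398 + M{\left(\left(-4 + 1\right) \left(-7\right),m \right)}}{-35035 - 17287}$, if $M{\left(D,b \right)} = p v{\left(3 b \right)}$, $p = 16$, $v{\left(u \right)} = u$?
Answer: $\frac{15193}{26161} \approx 0.58075$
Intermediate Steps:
$m = \frac{1}{4}$ ($m = \frac{3}{8} - \frac{\left(0 - \frac{2}{-2}\right)^{2}}{8} = \frac{3}{8} - \frac{\left(0 - -1\right)^{2}}{8} = \frac{3}{8} - \frac{\left(0 + 1\right)^{2}}{8} = \frac{3}{8} - \frac{1^{2}}{8} = \frac{3}{8} - \frac{1}{8} = \frac{1}{4} \approx 0.25$)
$M{\left(D,b \right)} = 48 b$ ($M{\left(D,b \right)} = 16 \cdot 3 b = 48 b$)
$\frac{-30398 + M{\left(\left(-4 + 1\right) \left(-7\right),m \right)}}{-35035 - 17287} = \frac{-30398 + 48 \cdot \frac{1}{4}}{-35035 - 17287} = \frac{-30398 + 12}{-52322} = \left(-30386\right) \left(- \frac{1}{52322}\right) = \frac{15193}{26161}$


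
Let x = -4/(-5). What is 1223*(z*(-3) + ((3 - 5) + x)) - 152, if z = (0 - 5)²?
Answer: -466723/5 ≈ -93345.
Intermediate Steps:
z = 25 (z = (-5)² = 25)
x = ⅘ (x = -4*(-⅕) = ⅘ ≈ 0.80000)
1223*(z*(-3) + ((3 - 5) + x)) - 152 = 1223*(25*(-3) + ((3 - 5) + ⅘)) - 152 = 1223*(-75 + (-2 + ⅘)) - 152 = 1223*(-75 - 6/5) - 152 = 1223*(-381/5) - 152 = -465963/5 - 152 = -466723/5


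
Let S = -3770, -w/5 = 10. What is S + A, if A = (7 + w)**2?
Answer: -1921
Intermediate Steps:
w = -50 (w = -5*10 = -50)
A = 1849 (A = (7 - 50)**2 = (-43)**2 = 1849)
S + A = -3770 + 1849 = -1921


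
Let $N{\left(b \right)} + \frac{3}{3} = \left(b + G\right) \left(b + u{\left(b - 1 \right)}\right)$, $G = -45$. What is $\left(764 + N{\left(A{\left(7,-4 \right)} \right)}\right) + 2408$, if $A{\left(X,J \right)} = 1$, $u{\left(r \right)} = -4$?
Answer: $3303$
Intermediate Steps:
$N{\left(b \right)} = -1 + \left(-45 + b\right) \left(-4 + b\right)$ ($N{\left(b \right)} = -1 + \left(b - 45\right) \left(b - 4\right) = -1 + \left(-45 + b\right) \left(-4 + b\right)$)
$\left(764 + N{\left(A{\left(7,-4 \right)} \right)}\right) + 2408 = \left(764 + \left(179 + 1^{2} - 49\right)\right) + 2408 = \left(764 + \left(179 + 1 - 49\right)\right) + 2408 = \left(764 + 131\right) + 2408 = 895 + 2408 = 3303$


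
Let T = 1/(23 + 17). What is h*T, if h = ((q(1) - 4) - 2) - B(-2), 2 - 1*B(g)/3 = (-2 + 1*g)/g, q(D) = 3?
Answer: -3/40 ≈ -0.075000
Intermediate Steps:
B(g) = 6 - 3*(-2 + g)/g (B(g) = 6 - 3*(-2 + 1*g)/g = 6 - 3*(-2 + g)/g)
T = 1/40 ≈ 0.025000
h = -3 (h = ((3 - 4) - 2) - (3 + 6/(-2)) = (-1 - 2) - (3 + 6*(-1/2)) = -3 - (3 - 3) = -3 - 1*0 = -3 + 0 = -3)
h*T = -3*1/40 = -3/40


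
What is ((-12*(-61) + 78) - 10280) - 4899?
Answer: -14369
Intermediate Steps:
((-12*(-61) + 78) - 10280) - 4899 = ((732 + 78) - 10280) - 4899 = (810 - 10280) - 4899 = -9470 - 4899 = -14369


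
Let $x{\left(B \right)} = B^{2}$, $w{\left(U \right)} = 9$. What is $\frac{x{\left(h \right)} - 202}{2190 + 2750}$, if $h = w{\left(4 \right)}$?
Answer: $- \frac{121}{4940} \approx -0.024494$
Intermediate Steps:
$h = 9$
$\frac{x{\left(h \right)} - 202}{2190 + 2750} = \frac{9^{2} - 202}{2190 + 2750} = \frac{81 - 202}{4940} = \left(-121\right) \frac{1}{4940} = - \frac{121}{4940}$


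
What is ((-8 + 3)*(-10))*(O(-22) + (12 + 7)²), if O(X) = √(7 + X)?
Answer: 18050 + 50*I*√15 ≈ 18050.0 + 193.65*I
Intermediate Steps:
((-8 + 3)*(-10))*(O(-22) + (12 + 7)²) = ((-8 + 3)*(-10))*(√(7 - 22) + (12 + 7)²) = (-5*(-10))*(√(-15) + 19²) = 50*(I*√15 + 361) = 50*(361 + I*√15) = 18050 + 50*I*√15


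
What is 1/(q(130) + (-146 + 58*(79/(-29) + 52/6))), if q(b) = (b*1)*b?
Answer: 3/51296 ≈ 5.8484e-5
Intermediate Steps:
q(b) = b**2 (q(b) = b*b = b**2)
1/(q(130) + (-146 + 58*(79/(-29) + 52/6))) = 1/(130**2 + (-146 + 58*(79/(-29) + 52/6))) = 1/(16900 + (-146 + 58*(79*(-1/29) + 52*(1/6)))) = 1/(16900 + (-146 + 58*(-79/29 + 26/3))) = 1/(16900 + (-146 + 58*(517/87))) = 1/(16900 + (-146 + 1034/3)) = 1/(16900 + 596/3) = 1/(51296/3) = 3/51296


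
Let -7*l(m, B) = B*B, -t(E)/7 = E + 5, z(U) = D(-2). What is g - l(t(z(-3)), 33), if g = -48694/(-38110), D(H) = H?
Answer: 20921324/133385 ≈ 156.85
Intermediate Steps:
z(U) = -2
g = 24347/19055 (g = -48694*(-1/38110) = 24347/19055 ≈ 1.2777)
t(E) = -35 - 7*E (t(E) = -7*(E + 5) = -7*(5 + E) = -35 - 7*E)
l(m, B) = -B²/7 (l(m, B) = -B*B/7 = -B²/7)
g - l(t(z(-3)), 33) = 24347/19055 - (-1)*33²/7 = 24347/19055 - (-1)*1089/7 = 24347/19055 - 1*(-1089/7) = 24347/19055 + 1089/7 = 20921324/133385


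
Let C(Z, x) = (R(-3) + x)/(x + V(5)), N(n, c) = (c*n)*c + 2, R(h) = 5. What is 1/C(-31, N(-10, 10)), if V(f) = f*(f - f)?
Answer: 998/993 ≈ 1.0050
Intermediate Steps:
V(f) = 0 (V(f) = f*0 = 0)
N(n, c) = 2 + n*c**2 (N(n, c) = n*c**2 + 2 = 2 + n*c**2)
C(Z, x) = (5 + x)/x (C(Z, x) = (5 + x)/(x + 0) = (5 + x)/x)
1/C(-31, N(-10, 10)) = 1/((5 + (2 - 10*10**2))/(2 - 10*10**2)) = 1/((5 + (2 - 10*100))/(2 - 10*100)) = 1/((5 + (2 - 1000))/(2 - 1000)) = 1/((5 - 998)/(-998)) = 1/(-1/998*(-993)) = 1/(993/998) = 998/993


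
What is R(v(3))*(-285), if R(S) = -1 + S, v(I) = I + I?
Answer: -1425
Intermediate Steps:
v(I) = 2*I
R(v(3))*(-285) = (-1 + 2*3)*(-285) = (-1 + 6)*(-285) = 5*(-285) = -1425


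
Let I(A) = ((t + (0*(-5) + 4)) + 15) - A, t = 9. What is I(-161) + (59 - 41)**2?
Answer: 513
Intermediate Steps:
I(A) = 28 - A (I(A) = ((9 + (0*(-5) + 4)) + 15) - A = ((9 + (0 + 4)) + 15) - A = ((9 + 4) + 15) - A = (13 + 15) - A = 28 - A)
I(-161) + (59 - 41)**2 = (28 - 1*(-161)) + (59 - 41)**2 = (28 + 161) + 18**2 = 189 + 324 = 513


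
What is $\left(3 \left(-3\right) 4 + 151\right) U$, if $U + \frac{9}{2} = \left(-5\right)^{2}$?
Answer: $\frac{4715}{2} \approx 2357.5$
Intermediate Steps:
$U = \frac{41}{2}$ ($U = - \frac{9}{2} + \left(-5\right)^{2} = - \frac{9}{2} + 25 = \frac{41}{2} \approx 20.5$)
$\left(3 \left(-3\right) 4 + 151\right) U = \left(3 \left(-3\right) 4 + 151\right) \frac{41}{2} = \left(\left(-9\right) 4 + 151\right) \frac{41}{2} = \left(-36 + 151\right) \frac{41}{2} = 115 \cdot \frac{41}{2} = \frac{4715}{2}$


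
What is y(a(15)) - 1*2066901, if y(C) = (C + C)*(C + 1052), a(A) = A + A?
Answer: -2001981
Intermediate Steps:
a(A) = 2*A
y(C) = 2*C*(1052 + C) (y(C) = (2*C)*(1052 + C) = 2*C*(1052 + C))
y(a(15)) - 1*2066901 = 2*(2*15)*(1052 + 2*15) - 1*2066901 = 2*30*(1052 + 30) - 2066901 = 2*30*1082 - 2066901 = 64920 - 2066901 = -2001981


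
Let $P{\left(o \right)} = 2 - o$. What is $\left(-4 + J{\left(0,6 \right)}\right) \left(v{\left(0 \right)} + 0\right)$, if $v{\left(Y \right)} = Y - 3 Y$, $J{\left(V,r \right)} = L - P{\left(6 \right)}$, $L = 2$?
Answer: $0$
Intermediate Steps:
$J{\left(V,r \right)} = 6$ ($J{\left(V,r \right)} = 2 - \left(2 - 6\right) = 2 - -4 = 2 + 4 = 6$)
$v{\left(Y \right)} = - 2 Y$
$\left(-4 + J{\left(0,6 \right)}\right) \left(v{\left(0 \right)} + 0\right) = \left(-4 + 6\right) \left(\left(-2\right) 0 + 0\right) = 2 \left(0 + 0\right) = 2 \cdot 0 = 0$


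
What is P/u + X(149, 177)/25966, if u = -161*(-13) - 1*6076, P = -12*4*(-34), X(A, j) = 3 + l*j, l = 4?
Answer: -39544599/103422578 ≈ -0.38236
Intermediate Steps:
X(A, j) = 3 + 4*j
P = 1632 (P = -48*(-34) = 1632)
u = -3983 (u = 2093 - 6076 = -3983)
P/u + X(149, 177)/25966 = 1632/(-3983) + (3 + 4*177)/25966 = 1632*(-1/3983) + (3 + 708)*(1/25966) = -1632/3983 + 711*(1/25966) = -1632/3983 + 711/25966 = -39544599/103422578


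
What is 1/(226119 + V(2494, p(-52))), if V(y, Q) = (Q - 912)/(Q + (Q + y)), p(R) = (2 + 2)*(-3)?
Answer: 1235/279256503 ≈ 4.4225e-6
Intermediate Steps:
p(R) = -12 (p(R) = 4*(-3) = -12)
V(y, Q) = (-912 + Q)/(y + 2*Q)
1/(226119 + V(2494, p(-52))) = 1/(226119 + (-912 - 12)/(2494 + 2*(-12))) = 1/(226119 - 924/(2494 - 24)) = 1/(226119 - 924/2470) = 1/(226119 + (1/2470)*(-924)) = 1/(226119 - 462/1235) = 1/(279256503/1235) = 1235/279256503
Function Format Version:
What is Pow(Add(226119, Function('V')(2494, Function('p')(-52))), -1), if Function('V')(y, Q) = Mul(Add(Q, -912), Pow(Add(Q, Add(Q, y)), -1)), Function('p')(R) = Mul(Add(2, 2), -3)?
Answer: Rational(1235, 279256503) ≈ 4.4225e-6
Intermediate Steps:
Function('p')(R) = -12 (Function('p')(R) = Mul(4, -3) = -12)
Function('V')(y, Q) = Mul(Pow(Add(y, Mul(2, Q)), -1), Add(-912, Q)) (Function('V')(y, Q) = Mul(Add(-912, Q), Pow(Add(y, Mul(2, Q)), -1)) = Mul(Pow(Add(y, Mul(2, Q)), -1), Add(-912, Q)))
Pow(Add(226119, Function('V')(2494, Function('p')(-52))), -1) = Pow(Add(226119, Mul(Pow(Add(2494, Mul(2, -12)), -1), Add(-912, -12))), -1) = Pow(Add(226119, Mul(Pow(Add(2494, -24), -1), -924)), -1) = Pow(Add(226119, Mul(Pow(2470, -1), -924)), -1) = Pow(Add(226119, Mul(Rational(1, 2470), -924)), -1) = Pow(Add(226119, Rational(-462, 1235)), -1) = Pow(Rational(279256503, 1235), -1) = Rational(1235, 279256503)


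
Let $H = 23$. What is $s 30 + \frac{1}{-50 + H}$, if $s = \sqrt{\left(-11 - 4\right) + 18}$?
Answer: $- \frac{1}{27} + 30 \sqrt{3} \approx 51.924$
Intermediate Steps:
$s = \sqrt{3}$ ($s = \sqrt{\left(-11 - 4\right) + 18} = \sqrt{-15 + 18} = \sqrt{3} \approx 1.732$)
$s 30 + \frac{1}{-50 + H} = \sqrt{3} \cdot 30 + \frac{1}{-50 + 23} = 30 \sqrt{3} + \frac{1}{-27} = 30 \sqrt{3} - \frac{1}{27} = - \frac{1}{27} + 30 \sqrt{3}$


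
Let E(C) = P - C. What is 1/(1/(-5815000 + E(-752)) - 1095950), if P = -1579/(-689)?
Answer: -4006015293/4390392460364039 ≈ -9.1245e-7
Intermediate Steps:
P = 1579/689 (P = -1579*(-1/689) = 1579/689 ≈ 2.2917)
E(C) = 1579/689 - C
1/(1/(-5815000 + E(-752)) - 1095950) = 1/(1/(-5815000 + (1579/689 - 1*(-752))) - 1095950) = 1/(1/(-5815000 + (1579/689 + 752)) - 1095950) = 1/(1/(-5815000 + 519707/689) - 1095950) = 1/(1/(-4006015293/689) - 1095950) = 1/(-689/4006015293 - 1095950) = 1/(-4390392460364039/4006015293) = -4006015293/4390392460364039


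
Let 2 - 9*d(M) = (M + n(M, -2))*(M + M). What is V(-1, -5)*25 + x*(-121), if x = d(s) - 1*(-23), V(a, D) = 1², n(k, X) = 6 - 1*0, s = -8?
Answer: -7064/3 ≈ -2354.7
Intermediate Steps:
n(k, X) = 6 (n(k, X) = 6 + 0 = 6)
d(M) = 2/9 - 2*M*(6 + M)/9 (d(M) = 2/9 - (M + 6)*(M + M)/9 = 2/9 - (6 + M)*2*M/9 = 2/9 - 2*M*(6 + M)/9)
V(a, D) = 1
x = 59/3 (x = (2/9 - 4/3*(-8) - 2/9*(-8)²) - 1*(-23) = (2/9 + 32/3 - 2/9*64) + 23 = (2/9 + 32/3 - 128/9) + 23 = -10/3 + 23 = 59/3 ≈ 19.667)
V(-1, -5)*25 + x*(-121) = 1*25 + (59/3)*(-121) = 25 - 7139/3 = -7064/3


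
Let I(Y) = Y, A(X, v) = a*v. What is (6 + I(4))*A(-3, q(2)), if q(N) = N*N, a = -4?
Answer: -160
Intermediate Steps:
q(N) = N²
A(X, v) = -4*v
(6 + I(4))*A(-3, q(2)) = (6 + 4)*(-4*2²) = 10*(-4*4) = 10*(-16) = -160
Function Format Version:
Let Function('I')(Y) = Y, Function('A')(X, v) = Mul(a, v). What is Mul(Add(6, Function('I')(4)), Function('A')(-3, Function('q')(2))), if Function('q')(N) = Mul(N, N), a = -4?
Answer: -160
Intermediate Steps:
Function('q')(N) = Pow(N, 2)
Function('A')(X, v) = Mul(-4, v)
Mul(Add(6, Function('I')(4)), Function('A')(-3, Function('q')(2))) = Mul(Add(6, 4), Mul(-4, Pow(2, 2))) = Mul(10, Mul(-4, 4)) = Mul(10, -16) = -160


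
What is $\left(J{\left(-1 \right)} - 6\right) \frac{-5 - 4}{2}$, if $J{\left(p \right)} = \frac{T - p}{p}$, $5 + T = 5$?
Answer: $\frac{63}{2} \approx 31.5$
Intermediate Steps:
$T = 0$ ($T = -5 + 5 = 0$)
$J{\left(p \right)} = -1$ ($J{\left(p \right)} = \frac{0 - p}{p} = \frac{\left(-1\right) p}{p} = -1$)
$\left(J{\left(-1 \right)} - 6\right) \frac{-5 - 4}{2} = \left(-1 - 6\right) \frac{-5 - 4}{2} = - 7 \left(-5 - 4\right) \frac{1}{2} = - 7 \left(\left(-9\right) \frac{1}{2}\right) = \left(-7\right) \left(- \frac{9}{2}\right) = \frac{63}{2}$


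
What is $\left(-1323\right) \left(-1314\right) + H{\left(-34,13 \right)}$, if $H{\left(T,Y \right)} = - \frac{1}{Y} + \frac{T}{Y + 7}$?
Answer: $\frac{225994629}{130} \approx 1.7384 \cdot 10^{6}$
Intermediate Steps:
$H{\left(T,Y \right)} = - \frac{1}{Y} + \frac{T}{7 + Y}$
$\left(-1323\right) \left(-1314\right) + H{\left(-34,13 \right)} = \left(-1323\right) \left(-1314\right) + \frac{-7 - 13 - 442}{13 \left(7 + 13\right)} = 1738422 + \frac{-7 - 13 - 442}{13 \cdot 20} = 1738422 + \frac{1}{13} \cdot \frac{1}{20} \left(-462\right) = 1738422 - \frac{231}{130} = \frac{225994629}{130}$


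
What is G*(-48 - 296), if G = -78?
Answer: 26832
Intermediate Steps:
G*(-48 - 296) = -78*(-48 - 296) = -78*(-344) = 26832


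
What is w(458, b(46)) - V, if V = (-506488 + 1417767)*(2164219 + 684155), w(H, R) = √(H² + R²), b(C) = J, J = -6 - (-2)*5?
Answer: -2595663410346 + 2*√52445 ≈ -2.5957e+12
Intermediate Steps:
J = 4 (J = -6 - 1*(-10) = -6 + 10 = 4)
b(C) = 4
V = 2595663410346 (V = 911279*2848374 = 2595663410346)
w(458, b(46)) - V = √(458² + 4²) - 1*2595663410346 = √(209764 + 16) - 2595663410346 = √209780 - 2595663410346 = 2*√52445 - 2595663410346 = -2595663410346 + 2*√52445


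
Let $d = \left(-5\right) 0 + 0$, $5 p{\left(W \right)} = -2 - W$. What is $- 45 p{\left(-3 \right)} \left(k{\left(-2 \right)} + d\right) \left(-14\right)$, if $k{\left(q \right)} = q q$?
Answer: $504$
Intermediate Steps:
$p{\left(W \right)} = - \frac{2}{5} - \frac{W}{5}$ ($p{\left(W \right)} = \frac{-2 - W}{5} = - \frac{2}{5} - \frac{W}{5}$)
$k{\left(q \right)} = q^{2}$
$d = 0$ ($d = 0 + 0 = 0$)
$- 45 p{\left(-3 \right)} \left(k{\left(-2 \right)} + d\right) \left(-14\right) = - 45 \left(- \frac{2}{5} - - \frac{3}{5}\right) \left(\left(-2\right)^{2} + 0\right) \left(-14\right) = - 45 \left(- \frac{2}{5} + \frac{3}{5}\right) \left(4 + 0\right) \left(-14\right) = - 45 \cdot \frac{1}{5} \cdot 4 \left(-14\right) = \left(-45\right) \frac{4}{5} \left(-14\right) = \left(-36\right) \left(-14\right) = 504$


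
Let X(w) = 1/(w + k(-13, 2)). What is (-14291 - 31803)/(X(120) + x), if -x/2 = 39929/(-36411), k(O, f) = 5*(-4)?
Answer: -167832863400/8022211 ≈ -20921.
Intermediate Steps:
k(O, f) = -20
X(w) = 1/(-20 + w) (X(w) = 1/(w - 20) = 1/(-20 + w))
x = 79858/36411 (x = -79858/(-36411) = -79858*(-1)/36411 = -2*(-39929/36411) = 79858/36411 ≈ 2.1932)
(-14291 - 31803)/(X(120) + x) = (-14291 - 31803)/(1/(-20 + 120) + 79858/36411) = -46094/(1/100 + 79858/36411) = -46094/8022211/3641100 = -46094*3641100/8022211 = -167832863400/8022211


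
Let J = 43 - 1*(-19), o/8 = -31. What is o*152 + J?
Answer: -37634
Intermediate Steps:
o = -248 (o = 8*(-31) = -248)
J = 62 (J = 43 + 19 = 62)
o*152 + J = -248*152 + 62 = -37696 + 62 = -37634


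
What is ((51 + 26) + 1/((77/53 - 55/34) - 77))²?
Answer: 114599701265625/19335180601 ≈ 5927.0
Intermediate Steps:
((51 + 26) + 1/((77/53 - 55/34) - 77))² = (77 + 1/((77*(1/53) - 55*1/34) - 77))² = (77 + 1/((77/53 - 55/34) - 77))² = (77 + 1/(-297/1802 - 77))² = (77 + 1/(-139051/1802))² = (77 - 1802/139051)² = (10705125/139051)² = 114599701265625/19335180601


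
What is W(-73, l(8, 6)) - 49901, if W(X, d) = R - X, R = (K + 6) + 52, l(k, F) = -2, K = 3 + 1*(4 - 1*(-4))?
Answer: -49759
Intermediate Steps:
K = 11 (K = 3 + 1*(4 + 4) = 3 + 1*8 = 3 + 8 = 11)
R = 69 (R = (11 + 6) + 52 = 17 + 52 = 69)
W(X, d) = 69 - X
W(-73, l(8, 6)) - 49901 = (69 - 1*(-73)) - 49901 = (69 + 73) - 49901 = 142 - 49901 = -49759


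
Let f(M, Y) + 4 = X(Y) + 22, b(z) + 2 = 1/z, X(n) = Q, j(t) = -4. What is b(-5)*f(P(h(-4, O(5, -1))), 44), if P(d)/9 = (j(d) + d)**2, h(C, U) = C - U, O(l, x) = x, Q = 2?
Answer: -44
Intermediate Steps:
X(n) = 2
b(z) = -2 + 1/z
P(d) = 9*(-4 + d)**2
f(M, Y) = 20 (f(M, Y) = -4 + (2 + 22) = -4 + 24 = 20)
b(-5)*f(P(h(-4, O(5, -1))), 44) = (-2 + 1/(-5))*20 = (-2 - 1/5)*20 = -11/5*20 = -44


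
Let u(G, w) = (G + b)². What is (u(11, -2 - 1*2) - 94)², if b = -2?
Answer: 169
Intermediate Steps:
u(G, w) = (-2 + G)² (u(G, w) = (G - 2)² = (-2 + G)²)
(u(11, -2 - 1*2) - 94)² = ((-2 + 11)² - 94)² = (9² - 94)² = (81 - 94)² = (-13)² = 169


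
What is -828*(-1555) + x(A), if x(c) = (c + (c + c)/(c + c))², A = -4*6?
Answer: 1288069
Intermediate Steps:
A = -24
x(c) = (1 + c)² (x(c) = (c + (2*c)/((2*c)))² = (c + (2*c)*(1/(2*c)))² = (c + 1)² = (1 + c)²)
-828*(-1555) + x(A) = -828*(-1555) + (1 - 24)² = 1287540 + (-23)² = 1287540 + 529 = 1288069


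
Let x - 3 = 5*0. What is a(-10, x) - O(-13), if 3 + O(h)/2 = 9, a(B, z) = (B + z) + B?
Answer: -29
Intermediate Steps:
x = 3 (x = 3 + 5*0 = 3 + 0 = 3)
a(B, z) = z + 2*B
O(h) = 12 (O(h) = -6 + 2*9 = -6 + 18 = 12)
a(-10, x) - O(-13) = (3 + 2*(-10)) - 1*12 = (3 - 20) - 12 = -17 - 12 = -29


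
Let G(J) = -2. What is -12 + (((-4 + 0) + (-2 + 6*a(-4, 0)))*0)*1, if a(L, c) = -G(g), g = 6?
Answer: -12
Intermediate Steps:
a(L, c) = 2 (a(L, c) = -1*(-2) = 2)
-12 + (((-4 + 0) + (-2 + 6*a(-4, 0)))*0)*1 = -12 + (((-4 + 0) + (-2 + 6*2))*0)*1 = -12 + ((-4 + (-2 + 12))*0)*1 = -12 + ((-4 + 10)*0)*1 = -12 + (6*0)*1 = -12 + 0*1 = -12 + 0 = -12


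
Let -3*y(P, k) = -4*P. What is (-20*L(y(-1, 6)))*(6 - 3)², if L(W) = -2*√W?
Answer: 240*I*√3 ≈ 415.69*I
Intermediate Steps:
y(P, k) = 4*P/3 (y(P, k) = -(-4)*P/3 = 4*P/3)
(-20*L(y(-1, 6)))*(6 - 3)² = (-(-40)*√((4/3)*(-1)))*(6 - 3)² = -(-40)*√(-4/3)*3² = -(-40)*2*I*√3/3*9 = -(-80)*I*√3/3*9 = (80*I*√3/3)*9 = 240*I*√3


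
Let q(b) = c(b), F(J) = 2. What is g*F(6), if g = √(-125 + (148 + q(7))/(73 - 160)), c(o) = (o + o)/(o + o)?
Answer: 8*I*√59943/87 ≈ 22.513*I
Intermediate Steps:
c(o) = 1 (c(o) = (2*o)/((2*o)) = (2*o)*(1/(2*o)) = 1)
q(b) = 1
g = 4*I*√59943/87 (g = √(-125 + (148 + 1)/(73 - 160)) = √(-125 + 149/(-87)) = √(-125 + 149*(-1/87)) = √(-125 - 149/87) = √(-11024/87) = 4*I*√59943/87 ≈ 11.257*I)
g*F(6) = (4*I*√59943/87)*2 = 8*I*√59943/87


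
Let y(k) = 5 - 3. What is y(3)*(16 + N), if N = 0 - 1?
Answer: 30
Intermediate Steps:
N = -1
y(k) = 2
y(3)*(16 + N) = 2*(16 - 1) = 2*15 = 30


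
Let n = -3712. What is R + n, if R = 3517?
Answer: -195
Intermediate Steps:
R + n = 3517 - 3712 = -195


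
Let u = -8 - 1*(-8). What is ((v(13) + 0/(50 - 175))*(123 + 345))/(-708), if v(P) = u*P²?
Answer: 0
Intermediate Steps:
u = 0 (u = -8 + 8 = 0)
v(P) = 0 (v(P) = 0*P² = 0)
((v(13) + 0/(50 - 175))*(123 + 345))/(-708) = ((0 + 0/(50 - 175))*(123 + 345))/(-708) = ((0 + 0/(-125))*468)*(-1/708) = ((0 + 0*(-1/125))*468)*(-1/708) = ((0 + 0)*468)*(-1/708) = (0*468)*(-1/708) = 0*(-1/708) = 0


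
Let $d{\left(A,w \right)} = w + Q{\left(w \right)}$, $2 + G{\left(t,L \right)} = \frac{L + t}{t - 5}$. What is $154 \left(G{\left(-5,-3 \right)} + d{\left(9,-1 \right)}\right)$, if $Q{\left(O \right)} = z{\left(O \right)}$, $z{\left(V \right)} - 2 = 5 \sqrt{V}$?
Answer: $- \frac{154}{5} + 770 i \approx -30.8 + 770.0 i$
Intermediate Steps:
$G{\left(t,L \right)} = -2 + \frac{L + t}{-5 + t}$ ($G{\left(t,L \right)} = -2 + \frac{L + t}{t - 5} = -2 + \frac{L + t}{-5 + t}$)
$z{\left(V \right)} = 2 + 5 \sqrt{V}$
$Q{\left(O \right)} = 2 + 5 \sqrt{O}$
$d{\left(A,w \right)} = 2 + w + 5 \sqrt{w}$ ($d{\left(A,w \right)} = w + \left(2 + 5 \sqrt{w}\right) = 2 + w + 5 \sqrt{w}$)
$154 \left(G{\left(-5,-3 \right)} + d{\left(9,-1 \right)}\right) = 154 \left(\frac{10 - 3 - -5}{-5 - 5} + \left(2 - 1 + 5 \sqrt{-1}\right)\right) = 154 \left(\frac{10 - 3 + 5}{-10} + \left(2 - 1 + 5 i\right)\right) = 154 \left(\left(- \frac{1}{10}\right) 12 + \left(1 + 5 i\right)\right) = 154 \left(- \frac{6}{5} + \left(1 + 5 i\right)\right) = 154 \left(- \frac{1}{5} + 5 i\right) = - \frac{154}{5} + 770 i$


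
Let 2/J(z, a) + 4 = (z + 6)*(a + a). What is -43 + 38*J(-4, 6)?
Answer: -196/5 ≈ -39.200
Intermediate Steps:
J(z, a) = 2/(-4 + 2*a*(6 + z)) (J(z, a) = 2/(-4 + (z + 6)*(a + a)) = 2/(-4 + (6 + z)*(2*a)) = 2/(-4 + 2*a*(6 + z)))
-43 + 38*J(-4, 6) = -43 + 38/(-2 + 6*6 + 6*(-4)) = -43 + 38/(-2 + 36 - 24) = -43 + 38/10 = -43 + 38*(⅒) = -43 + 19/5 = -196/5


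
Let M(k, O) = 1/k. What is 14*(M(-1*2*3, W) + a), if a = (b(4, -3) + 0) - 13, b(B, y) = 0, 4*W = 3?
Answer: -553/3 ≈ -184.33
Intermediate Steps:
W = ¾ (W = (¼)*3 = ¾ ≈ 0.75000)
a = -13 (a = (0 + 0) - 13 = 0 - 13 = -13)
14*(M(-1*2*3, W) + a) = 14*(1/(-1*2*3) - 13) = 14*(1/(-2*3) - 13) = 14*(1/(-6) - 13) = 14*(-⅙ - 13) = 14*(-79/6) = -553/3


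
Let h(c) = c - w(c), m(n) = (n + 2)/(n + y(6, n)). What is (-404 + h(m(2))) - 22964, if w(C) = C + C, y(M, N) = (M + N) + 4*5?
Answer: -350522/15 ≈ -23368.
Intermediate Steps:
y(M, N) = 20 + M + N (y(M, N) = (M + N) + 20 = 20 + M + N)
w(C) = 2*C
m(n) = (2 + n)/(26 + 2*n) (m(n) = (n + 2)/(n + (20 + 6 + n)) = (2 + n)/(n + (26 + n)) = (2 + n)/(26 + 2*n))
h(c) = -c (h(c) = c - 2*c = -c)
(-404 + h(m(2))) - 22964 = (-404 - (2 + 2)/(2*(13 + 2))) - 22964 = (-404 - 4/(2*15)) - 22964 = (-404 - 1*2/15) - 22964 = (-404 - 2/15) - 22964 = -6062/15 - 22964 = -350522/15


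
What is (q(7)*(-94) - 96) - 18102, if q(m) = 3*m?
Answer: -20172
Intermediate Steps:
(q(7)*(-94) - 96) - 18102 = ((3*7)*(-94) - 96) - 18102 = (21*(-94) - 96) - 18102 = (-1974 - 96) - 18102 = -2070 - 18102 = -20172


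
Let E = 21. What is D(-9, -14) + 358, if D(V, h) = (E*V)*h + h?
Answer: 2990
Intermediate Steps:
D(V, h) = h + 21*V*h (D(V, h) = (21*V)*h + h = 21*V*h + h = h + 21*V*h)
D(-9, -14) + 358 = -14*(1 + 21*(-9)) + 358 = -14*(1 - 189) + 358 = -14*(-188) + 358 = 2632 + 358 = 2990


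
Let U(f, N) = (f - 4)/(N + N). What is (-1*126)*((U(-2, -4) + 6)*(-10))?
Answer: 8505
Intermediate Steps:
U(f, N) = (-4 + f)/(2*N) (U(f, N) = (-4 + f)/((2*N)) = (-4 + f)*(1/(2*N)) = (-4 + f)/(2*N))
(-1*126)*((U(-2, -4) + 6)*(-10)) = (-1*126)*(((1/2)*(-4 - 2)/(-4) + 6)*(-10)) = -126*((1/2)*(-1/4)*(-6) + 6)*(-10) = -126*(3/4 + 6)*(-10) = -1701*(-10)/2 = -126*(-135/2) = 8505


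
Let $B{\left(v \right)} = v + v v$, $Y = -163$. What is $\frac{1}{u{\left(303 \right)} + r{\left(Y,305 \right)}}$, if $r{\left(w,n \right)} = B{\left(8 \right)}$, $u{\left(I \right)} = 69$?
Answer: $\frac{1}{141} \approx 0.0070922$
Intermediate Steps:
$B{\left(v \right)} = v + v^{2}$
$r{\left(w,n \right)} = 72$ ($r{\left(w,n \right)} = 8 \left(1 + 8\right) = 8 \cdot 9 = 72$)
$\frac{1}{u{\left(303 \right)} + r{\left(Y,305 \right)}} = \frac{1}{69 + 72} = \frac{1}{141}$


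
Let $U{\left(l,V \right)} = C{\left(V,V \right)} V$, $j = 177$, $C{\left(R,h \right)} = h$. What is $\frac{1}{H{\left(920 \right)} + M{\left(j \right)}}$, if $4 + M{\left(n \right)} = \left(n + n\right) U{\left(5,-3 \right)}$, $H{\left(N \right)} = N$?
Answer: $\frac{1}{4102} \approx 0.00024378$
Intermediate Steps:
$U{\left(l,V \right)} = V^{2}$ ($U{\left(l,V \right)} = V V = V^{2}$)
$M{\left(n \right)} = -4 + 18 n$ ($M{\left(n \right)} = -4 + \left(n + n\right) \left(-3\right)^{2} = -4 + 2 n 9 = -4 + 18 n$)
$\frac{1}{H{\left(920 \right)} + M{\left(j \right)}} = \frac{1}{920 + \left(-4 + 18 \cdot 177\right)} = \frac{1}{920 + \left(-4 + 3186\right)} = \frac{1}{920 + 3182} = \frac{1}{4102}$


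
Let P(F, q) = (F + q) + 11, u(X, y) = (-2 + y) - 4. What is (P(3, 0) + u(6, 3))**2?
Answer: 121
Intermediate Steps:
u(X, y) = -6 + y
P(F, q) = 11 + F + q
(P(3, 0) + u(6, 3))**2 = ((11 + 3 + 0) + (-6 + 3))**2 = (14 - 3)**2 = 11**2 = 121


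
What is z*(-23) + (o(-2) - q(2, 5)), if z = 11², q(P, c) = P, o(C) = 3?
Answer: -2782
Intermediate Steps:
z = 121
z*(-23) + (o(-2) - q(2, 5)) = 121*(-23) + (3 - 1*2) = -2783 + (3 - 2) = -2783 + 1 = -2782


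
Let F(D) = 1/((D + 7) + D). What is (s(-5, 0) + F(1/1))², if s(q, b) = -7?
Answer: 3844/81 ≈ 47.457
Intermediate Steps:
F(D) = 1/(7 + 2*D) (F(D) = 1/((7 + D) + D) = 1/(7 + 2*D))
(s(-5, 0) + F(1/1))² = (-7 + 1/(7 + 2/1))² = (-7 + 1/(7 + 2*1))² = (-7 + 1/(7 + 2))² = (-7 + 1/9)² = (-7 + ⅑)² = (-62/9)² = 3844/81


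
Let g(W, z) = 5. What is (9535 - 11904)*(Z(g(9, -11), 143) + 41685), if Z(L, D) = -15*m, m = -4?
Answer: -98893905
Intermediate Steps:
Z(L, D) = 60 (Z(L, D) = -15*(-4) = 60)
(9535 - 11904)*(Z(g(9, -11), 143) + 41685) = (9535 - 11904)*(60 + 41685) = -2369*41745 = -98893905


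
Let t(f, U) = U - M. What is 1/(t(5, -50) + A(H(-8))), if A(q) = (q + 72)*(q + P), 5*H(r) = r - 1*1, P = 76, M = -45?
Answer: 25/130096 ≈ 0.00019217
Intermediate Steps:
t(f, U) = 45 + U (t(f, U) = U - 1*(-45) = U + 45 = 45 + U)
H(r) = -1/5 + r/5 (H(r) = (r - 1*1)/5 = (r - 1)/5 = (-1 + r)/5 = -1/5 + r/5)
A(q) = (72 + q)*(76 + q) (A(q) = (q + 72)*(q + 76) = (72 + q)*(76 + q))
1/(t(5, -50) + A(H(-8))) = 1/((45 - 50) + (5472 + (-1/5 + (1/5)*(-8))**2 + 148*(-1/5 + (1/5)*(-8)))) = 1/(-5 + (5472 + (-1/5 - 8/5)**2 + 148*(-1/5 - 8/5))) = 1/(-5 + (5472 + (-9/5)**2 + 148*(-9/5))) = 1/(-5 + (5472 + 81/25 - 1332/5)) = 1/(-5 + 130221/25) = 1/(130096/25) = 25/130096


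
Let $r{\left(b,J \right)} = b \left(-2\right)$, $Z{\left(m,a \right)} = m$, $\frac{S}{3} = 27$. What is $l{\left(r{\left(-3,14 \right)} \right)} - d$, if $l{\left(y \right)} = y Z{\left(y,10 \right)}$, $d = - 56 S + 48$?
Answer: $4524$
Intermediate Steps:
$S = 81$ ($S = 3 \cdot 27 = 81$)
$r{\left(b,J \right)} = - 2 b$
$d = -4488$ ($d = \left(-56\right) 81 + 48 = -4536 + 48 = -4488$)
$l{\left(y \right)} = y^{2}$ ($l{\left(y \right)} = y y = y^{2}$)
$l{\left(r{\left(-3,14 \right)} \right)} - d = \left(\left(-2\right) \left(-3\right)\right)^{2} - -4488 = 6^{2} + 4488 = 36 + 4488 = 4524$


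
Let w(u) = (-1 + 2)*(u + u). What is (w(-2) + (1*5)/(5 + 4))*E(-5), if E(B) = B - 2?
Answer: 217/9 ≈ 24.111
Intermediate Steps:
E(B) = -2 + B
w(u) = 2*u (w(u) = 1*(2*u) = 2*u)
(w(-2) + (1*5)/(5 + 4))*E(-5) = (2*(-2) + (1*5)/(5 + 4))*(-2 - 5) = (-4 + 5/9)*(-7) = -31/9*(-7) = 217/9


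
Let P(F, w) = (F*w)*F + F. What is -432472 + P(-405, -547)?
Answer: -90154552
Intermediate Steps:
P(F, w) = F + w*F² (P(F, w) = w*F² + F = F + w*F²)
-432472 + P(-405, -547) = -432472 - 405*(1 - 405*(-547)) = -432472 - 405*(1 + 221535) = -432472 - 405*221536 = -432472 - 89722080 = -90154552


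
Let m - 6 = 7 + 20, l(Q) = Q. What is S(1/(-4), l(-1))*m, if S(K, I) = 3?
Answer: 99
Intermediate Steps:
m = 33 (m = 6 + (7 + 20) = 6 + 27 = 33)
S(1/(-4), l(-1))*m = 3*33 = 99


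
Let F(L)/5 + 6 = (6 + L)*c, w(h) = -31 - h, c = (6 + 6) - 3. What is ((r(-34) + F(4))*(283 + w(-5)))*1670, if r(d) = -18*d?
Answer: 442924080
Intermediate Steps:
c = 9 (c = 12 - 3 = 9)
F(L) = 240 + 45*L (F(L) = -30 + 5*((6 + L)*9) = -30 + 5*(54 + 9*L) = -30 + (270 + 45*L) = 240 + 45*L)
((r(-34) + F(4))*(283 + w(-5)))*1670 = ((-18*(-34) + (240 + 45*4))*(283 + (-31 - 1*(-5))))*1670 = ((612 + (240 + 180))*(283 + (-31 + 5)))*1670 = ((612 + 420)*(283 - 26))*1670 = (1032*257)*1670 = 265224*1670 = 442924080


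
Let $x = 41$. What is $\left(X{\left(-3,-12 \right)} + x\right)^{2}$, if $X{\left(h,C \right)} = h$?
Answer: $1444$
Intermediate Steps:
$\left(X{\left(-3,-12 \right)} + x\right)^{2} = \left(-3 + 41\right)^{2} = 38^{2} = 1444$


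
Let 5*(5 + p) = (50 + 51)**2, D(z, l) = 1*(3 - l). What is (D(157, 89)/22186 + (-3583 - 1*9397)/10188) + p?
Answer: 287330859766/141269355 ≈ 2033.9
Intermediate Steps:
D(z, l) = 3 - l
p = 10176/5 (p = -5 + (50 + 51)**2/5 = -5 + (1/5)*101**2 = -5 + (1/5)*10201 = -5 + 10201/5 = 10176/5 ≈ 2035.2)
(D(157, 89)/22186 + (-3583 - 1*9397)/10188) + p = ((3 - 1*89)/22186 + (-3583 - 1*9397)/10188) + 10176/5 = ((3 - 89)*(1/22186) + (-3583 - 9397)*(1/10188)) + 10176/5 = (-86*1/22186 - 12980*1/10188) + 10176/5 = (-43/11093 - 3245/2547) + 10176/5 = -36106306/28253871 + 10176/5 = 287330859766/141269355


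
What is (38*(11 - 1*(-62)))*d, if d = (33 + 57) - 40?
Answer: 138700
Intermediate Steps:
d = 50 (d = 90 - 40 = 50)
(38*(11 - 1*(-62)))*d = (38*(11 - 1*(-62)))*50 = (38*(11 + 62))*50 = (38*73)*50 = 2774*50 = 138700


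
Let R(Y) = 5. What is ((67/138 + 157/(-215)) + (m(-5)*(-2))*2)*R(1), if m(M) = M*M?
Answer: -2974261/5934 ≈ -501.22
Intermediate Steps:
m(M) = M²
((67/138 + 157/(-215)) + (m(-5)*(-2))*2)*R(1) = ((67/138 + 157/(-215)) + ((-5)²*(-2))*2)*5 = ((67*(1/138) + 157*(-1/215)) + (25*(-2))*2)*5 = ((67/138 - 157/215) - 50*2)*5 = (-7261/29670 - 100)*5 = -2974261/29670*5 = -2974261/5934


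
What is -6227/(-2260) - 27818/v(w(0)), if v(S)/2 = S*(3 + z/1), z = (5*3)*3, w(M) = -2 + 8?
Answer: -7410241/162720 ≈ -45.540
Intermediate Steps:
w(M) = 6
z = 45 (z = 15*3 = 45)
v(S) = 96*S (v(S) = 2*(S*(3 + 45/1)) = 2*(S*(3 + 45*1)) = 2*(S*(3 + 45)) = 2*(S*48) = 2*(48*S) = 96*S)
-6227/(-2260) - 27818/v(w(0)) = -6227/(-2260) - 27818/(96*6) = -6227*(-1/2260) - 27818/576 = 6227/2260 - 27818*1/576 = 6227/2260 - 13909/288 = -7410241/162720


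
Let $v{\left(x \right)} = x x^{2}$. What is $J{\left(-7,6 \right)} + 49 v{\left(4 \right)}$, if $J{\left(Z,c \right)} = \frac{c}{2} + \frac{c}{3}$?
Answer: $3141$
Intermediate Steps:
$J{\left(Z,c \right)} = \frac{5 c}{6}$ ($J{\left(Z,c \right)} = c \frac{1}{2} + c \frac{1}{3} = \frac{c}{2} + \frac{c}{3} = \frac{5 c}{6}$)
$v{\left(x \right)} = x^{3}$
$J{\left(-7,6 \right)} + 49 v{\left(4 \right)} = \frac{5}{6} \cdot 6 + 49 \cdot 4^{3} = 5 + 49 \cdot 64 = 5 + 3136 = 3141$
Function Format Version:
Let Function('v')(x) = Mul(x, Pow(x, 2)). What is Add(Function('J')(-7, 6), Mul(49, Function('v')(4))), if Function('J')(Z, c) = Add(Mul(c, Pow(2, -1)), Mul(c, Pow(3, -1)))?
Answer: 3141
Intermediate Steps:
Function('J')(Z, c) = Mul(Rational(5, 6), c) (Function('J')(Z, c) = Add(Mul(c, Rational(1, 2)), Mul(c, Rational(1, 3))) = Add(Mul(Rational(1, 2), c), Mul(Rational(1, 3), c)) = Mul(Rational(5, 6), c))
Function('v')(x) = Pow(x, 3)
Add(Function('J')(-7, 6), Mul(49, Function('v')(4))) = Add(Mul(Rational(5, 6), 6), Mul(49, Pow(4, 3))) = Add(5, Mul(49, 64)) = Add(5, 3136) = 3141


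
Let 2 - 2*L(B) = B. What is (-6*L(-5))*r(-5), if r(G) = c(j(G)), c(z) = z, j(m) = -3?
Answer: 63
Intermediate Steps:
L(B) = 1 - B/2
r(G) = -3
(-6*L(-5))*r(-5) = -6*(1 - ½*(-5))*(-3) = -6*(1 + 5/2)*(-3) = -6*7/2*(-3) = -21*(-3) = 63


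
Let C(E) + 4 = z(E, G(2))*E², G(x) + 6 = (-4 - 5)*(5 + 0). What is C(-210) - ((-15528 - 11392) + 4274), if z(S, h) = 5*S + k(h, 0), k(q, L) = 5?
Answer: -46061858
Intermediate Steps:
G(x) = -51 (G(x) = -6 + (-4 - 5)*(5 + 0) = -6 - 9*5 = -6 - 45 = -51)
z(S, h) = 5 + 5*S (z(S, h) = 5*S + 5 = 5 + 5*S)
C(E) = -4 + E²*(5 + 5*E) (C(E) = -4 + (5 + 5*E)*E² = -4 + E²*(5 + 5*E))
C(-210) - ((-15528 - 11392) + 4274) = (-4 + 5*(-210)²*(1 - 210)) - ((-15528 - 11392) + 4274) = (-4 + 5*44100*(-209)) - (-26920 + 4274) = (-4 - 46084500) - 1*(-22646) = -46084504 + 22646 = -46061858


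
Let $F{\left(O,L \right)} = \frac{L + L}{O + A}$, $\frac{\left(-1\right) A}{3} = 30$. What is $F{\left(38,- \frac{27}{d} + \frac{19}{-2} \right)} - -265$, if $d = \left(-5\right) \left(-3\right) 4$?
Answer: $\frac{137999}{520} \approx 265.38$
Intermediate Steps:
$A = -90$ ($A = \left(-3\right) 30 = -90$)
$d = 60$ ($d = 15 \cdot 4 = 60$)
$F{\left(O,L \right)} = \frac{2 L}{-90 + O}$ ($F{\left(O,L \right)} = \frac{L + L}{O - 90} = \frac{2 L}{-90 + O}$)
$F{\left(38,- \frac{27}{d} + \frac{19}{-2} \right)} - -265 = \frac{2 \left(- \frac{27}{60} + \frac{19}{-2}\right)}{-90 + 38} - -265 = \frac{2 \left(\left(-27\right) \frac{1}{60} + 19 \left(- \frac{1}{2}\right)\right)}{-52} + 265 = 2 \left(- \frac{9}{20} - \frac{19}{2}\right) \left(- \frac{1}{52}\right) + 265 = 2 \left(- \frac{199}{20}\right) \left(- \frac{1}{52}\right) + 265 = \frac{199}{520} + 265 = \frac{137999}{520}$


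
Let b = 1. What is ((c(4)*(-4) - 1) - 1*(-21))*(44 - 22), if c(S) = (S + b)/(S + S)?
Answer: 385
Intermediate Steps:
c(S) = (1 + S)/(2*S) (c(S) = (S + 1)/(S + S) = (1 + S)/((2*S)) = (1 + S)*(1/(2*S)) = (1 + S)/(2*S))
((c(4)*(-4) - 1) - 1*(-21))*(44 - 22) = ((((1/2)*(1 + 4)/4)*(-4) - 1) - 1*(-21))*(44 - 22) = ((((1/2)*(1/4)*5)*(-4) - 1) + 21)*22 = (((5/8)*(-4) - 1) + 21)*22 = ((-5/2 - 1) + 21)*22 = (-7/2 + 21)*22 = (35/2)*22 = 385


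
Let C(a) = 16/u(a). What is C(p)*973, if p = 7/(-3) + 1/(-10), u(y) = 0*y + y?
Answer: -467040/73 ≈ -6397.8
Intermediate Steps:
u(y) = y (u(y) = 0 + y = y)
p = -73/30 (p = 7*(-⅓) + 1*(-⅒) = -7/3 - ⅒ = -73/30 ≈ -2.4333)
C(a) = 16/a
C(p)*973 = (16/(-73/30))*973 = (16*(-30/73))*973 = -480/73*973 = -467040/73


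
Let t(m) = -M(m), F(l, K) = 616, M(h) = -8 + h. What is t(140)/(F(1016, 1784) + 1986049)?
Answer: -132/1986665 ≈ -6.6443e-5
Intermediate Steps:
t(m) = 8 - m (t(m) = -(-8 + m) = 8 - m)
t(140)/(F(1016, 1784) + 1986049) = (8 - 1*140)/(616 + 1986049) = (8 - 140)/1986665 = -132*1/1986665 = -132/1986665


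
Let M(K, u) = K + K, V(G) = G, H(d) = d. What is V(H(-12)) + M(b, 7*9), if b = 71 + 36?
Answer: 202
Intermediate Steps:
b = 107
M(K, u) = 2*K
V(H(-12)) + M(b, 7*9) = -12 + 2*107 = -12 + 214 = 202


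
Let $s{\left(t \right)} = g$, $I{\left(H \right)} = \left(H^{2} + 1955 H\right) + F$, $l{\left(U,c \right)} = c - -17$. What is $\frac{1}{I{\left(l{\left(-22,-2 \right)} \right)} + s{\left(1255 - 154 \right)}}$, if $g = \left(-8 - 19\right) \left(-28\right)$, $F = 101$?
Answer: $\frac{1}{30407} \approx 3.2887 \cdot 10^{-5}$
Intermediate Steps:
$l{\left(U,c \right)} = 17 + c$ ($l{\left(U,c \right)} = c + 17 = 17 + c$)
$I{\left(H \right)} = 101 + H^{2} + 1955 H$ ($I{\left(H \right)} = \left(H^{2} + 1955 H\right) + 101 = 101 + H^{2} + 1955 H$)
$g = 756$ ($g = \left(-27\right) \left(-28\right) = 756$)
$s{\left(t \right)} = 756$
$\frac{1}{I{\left(l{\left(-22,-2 \right)} \right)} + s{\left(1255 - 154 \right)}} = \frac{1}{\left(101 + \left(17 - 2\right)^{2} + 1955 \left(17 - 2\right)\right) + 756} = \frac{1}{\left(101 + 15^{2} + 1955 \cdot 15\right) + 756} = \frac{1}{\left(101 + 225 + 29325\right) + 756} = \frac{1}{29651 + 756} = \frac{1}{30407}$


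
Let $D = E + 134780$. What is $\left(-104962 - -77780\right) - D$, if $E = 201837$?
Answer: $-363799$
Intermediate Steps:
$D = 336617$ ($D = 201837 + 134780 = 336617$)
$\left(-104962 - -77780\right) - D = \left(-104962 - -77780\right) - 336617 = \left(-104962 + 77780\right) - 336617 = -27182 - 336617 = -363799$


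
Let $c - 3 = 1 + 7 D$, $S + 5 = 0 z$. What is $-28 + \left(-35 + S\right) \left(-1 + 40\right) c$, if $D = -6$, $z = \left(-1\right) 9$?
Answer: $59252$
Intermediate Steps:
$z = -9$
$S = -5$ ($S = -5 + 0 \left(-9\right) = -5 + 0 = -5$)
$c = -38$ ($c = 3 + \left(1 + 7 \left(-6\right)\right) = 3 + \left(1 - 42\right) = 3 - 41 = -38$)
$-28 + \left(-35 + S\right) \left(-1 + 40\right) c = -28 + \left(-35 - 5\right) \left(-1 + 40\right) \left(-38\right) = -28 + \left(-40\right) 39 \left(-38\right) = -28 - -59280 = -28 + 59280 = 59252$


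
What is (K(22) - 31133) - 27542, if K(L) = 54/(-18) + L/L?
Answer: -58677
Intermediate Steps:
K(L) = -2 (K(L) = 54*(-1/18) + 1 = -3 + 1 = -2)
(K(22) - 31133) - 27542 = (-2 - 31133) - 27542 = -31135 - 27542 = -58677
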